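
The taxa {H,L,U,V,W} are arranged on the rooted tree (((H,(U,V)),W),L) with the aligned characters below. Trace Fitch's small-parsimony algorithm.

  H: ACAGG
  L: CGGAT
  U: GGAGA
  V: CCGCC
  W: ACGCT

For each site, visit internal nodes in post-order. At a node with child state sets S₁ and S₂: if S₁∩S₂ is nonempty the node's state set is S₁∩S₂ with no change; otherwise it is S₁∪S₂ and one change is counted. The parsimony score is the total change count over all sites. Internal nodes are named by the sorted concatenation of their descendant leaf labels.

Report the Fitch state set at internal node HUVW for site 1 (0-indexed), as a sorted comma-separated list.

UV@0: {G} ∪ {C} = {C,G} (union, +1)
HUV@0: {A} ∪ {C,G} = {A,C,G} (union, +1)
HUVW@0: {A,C,G} ∩ {A} = {A} (intersection, +0)
HLUVW@0: {A} ∪ {C} = {A,C} (union, +1)
UV@1: {G} ∪ {C} = {C,G} (union, +1)
HUV@1: {C} ∩ {C,G} = {C} (intersection, +0)
HUVW@1: {C} ∩ {C} = {C} (intersection, +0)
HLUVW@1: {C} ∪ {G} = {C,G} (union, +1)
UV@2: {A} ∪ {G} = {A,G} (union, +1)
HUV@2: {A} ∩ {A,G} = {A} (intersection, +0)
HUVW@2: {A} ∪ {G} = {A,G} (union, +1)
HLUVW@2: {A,G} ∩ {G} = {G} (intersection, +0)
UV@3: {G} ∪ {C} = {C,G} (union, +1)
HUV@3: {G} ∩ {C,G} = {G} (intersection, +0)
HUVW@3: {G} ∪ {C} = {C,G} (union, +1)
HLUVW@3: {C,G} ∪ {A} = {A,C,G} (union, +1)
UV@4: {A} ∪ {C} = {A,C} (union, +1)
HUV@4: {G} ∪ {A,C} = {A,C,G} (union, +1)
HUVW@4: {A,C,G} ∪ {T} = {A,C,G,T} (union, +1)
HLUVW@4: {A,C,G,T} ∩ {T} = {T} (intersection, +0)
per-site changes: [3, 2, 2, 3, 3]; total = 13

C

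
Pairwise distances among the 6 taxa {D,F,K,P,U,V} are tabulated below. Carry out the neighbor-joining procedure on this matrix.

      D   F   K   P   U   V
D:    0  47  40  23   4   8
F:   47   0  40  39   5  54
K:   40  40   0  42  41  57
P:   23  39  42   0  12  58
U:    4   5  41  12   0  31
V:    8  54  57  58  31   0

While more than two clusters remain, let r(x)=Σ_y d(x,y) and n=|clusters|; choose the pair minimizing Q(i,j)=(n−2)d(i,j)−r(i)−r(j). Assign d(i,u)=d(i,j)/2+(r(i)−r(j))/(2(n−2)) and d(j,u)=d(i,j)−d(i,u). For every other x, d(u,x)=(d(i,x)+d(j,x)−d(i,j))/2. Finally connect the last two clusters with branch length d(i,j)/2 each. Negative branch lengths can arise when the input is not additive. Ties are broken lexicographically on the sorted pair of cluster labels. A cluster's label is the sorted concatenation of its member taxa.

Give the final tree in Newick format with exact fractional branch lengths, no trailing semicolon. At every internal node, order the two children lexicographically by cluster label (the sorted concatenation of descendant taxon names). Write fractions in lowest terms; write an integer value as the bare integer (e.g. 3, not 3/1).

((((D:-27/4,V:59/4):73/4,K:105/4):9/4,(F:37/3,U:-22/3):33/4):59/8,P:59/8)

iteration 1: select D,V (d=8, Q=-298); attach at lengths (-27/4, 59/4); label the merged cluster DV
  updated: d(DV,F)=93/2, d(DV,K)=89/2, d(DV,P)=73/2, d(DV,U)=27/2
iteration 2: select F,U (d=5, Q=-187); attach at lengths (37/3, -22/3); label the merged cluster FU
  updated: d(DV,FU)=55/2, d(FU,K)=38, d(FU,P)=23
iteration 3: select DV,K (d=89/2, Q=-144); attach at lengths (73/4, 105/4); label the merged cluster DKV
  updated: d(DKV,FU)=21/2, d(DKV,P)=17
iteration 4: select DKV,FU (d=21/2, Q=-101/2); attach at lengths (9/4, 33/4); label the merged cluster DFKUV
  updated: d(DFKUV,P)=59/4
iteration 5: select DFKUV,P (d=59/4); attach at lengths (59/8, 59/8); label the merged cluster DFKPUV
final tree: ((((D:-27/4,V:59/4):73/4,K:105/4):9/4,(F:37/3,U:-22/3):33/4):59/8,P:59/8)
total length: 331/4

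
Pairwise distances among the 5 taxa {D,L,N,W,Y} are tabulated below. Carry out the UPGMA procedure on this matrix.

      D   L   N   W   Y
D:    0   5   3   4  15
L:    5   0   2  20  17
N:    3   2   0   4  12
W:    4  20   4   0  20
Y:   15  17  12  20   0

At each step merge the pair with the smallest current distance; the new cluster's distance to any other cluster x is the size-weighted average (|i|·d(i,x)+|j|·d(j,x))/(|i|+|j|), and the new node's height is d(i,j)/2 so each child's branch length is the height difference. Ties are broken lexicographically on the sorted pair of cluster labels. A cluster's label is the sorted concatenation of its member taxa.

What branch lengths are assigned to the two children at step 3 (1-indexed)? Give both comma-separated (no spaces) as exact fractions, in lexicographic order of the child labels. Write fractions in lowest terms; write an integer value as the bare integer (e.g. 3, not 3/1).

8/3,14/3

iteration 1: select L,N (d=2); attach at lengths (1, 1); label the merged cluster LN
  updated: d(D,LN)=4, d(LN,W)=12, d(LN,Y)=29/2
iteration 2: select D,LN (d=4); attach at lengths (2, 1); label the merged cluster DLN
  updated: d(DLN,W)=28/3, d(DLN,Y)=44/3
iteration 3: select DLN,W (d=28/3); attach at lengths (8/3, 14/3); label the merged cluster DLNW
  updated: d(DLNW,Y)=16
iteration 4: select DLNW,Y (d=16); attach at lengths (10/3, 8); label the merged cluster DLNWY
final tree: (((D:2,(L:1,N:1):1):8/3,W:14/3):10/3,Y:8)
total length: 71/3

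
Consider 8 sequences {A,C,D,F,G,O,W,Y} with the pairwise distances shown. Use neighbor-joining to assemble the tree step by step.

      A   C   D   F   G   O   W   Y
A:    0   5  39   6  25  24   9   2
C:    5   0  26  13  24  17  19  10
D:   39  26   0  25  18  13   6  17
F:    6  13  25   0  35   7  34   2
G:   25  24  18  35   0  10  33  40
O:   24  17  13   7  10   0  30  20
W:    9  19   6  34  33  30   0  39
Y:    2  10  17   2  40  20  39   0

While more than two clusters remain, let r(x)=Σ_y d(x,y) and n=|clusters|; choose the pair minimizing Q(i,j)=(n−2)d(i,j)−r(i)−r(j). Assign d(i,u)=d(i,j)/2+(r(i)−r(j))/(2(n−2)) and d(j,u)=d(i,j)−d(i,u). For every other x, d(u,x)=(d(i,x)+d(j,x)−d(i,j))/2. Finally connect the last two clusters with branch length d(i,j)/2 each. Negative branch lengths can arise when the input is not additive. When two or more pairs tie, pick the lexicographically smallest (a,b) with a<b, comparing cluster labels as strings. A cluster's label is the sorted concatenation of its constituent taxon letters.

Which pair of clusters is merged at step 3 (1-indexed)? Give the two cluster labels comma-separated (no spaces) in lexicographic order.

step 1: merge (D,W) at d=6, Q=-278; branch lengths D→5/6, W→31/6; new cluster DW
  updated: d(A,DW)=21, d(C,DW)=39/2, d(DW,F)=53/2, d(DW,G)=45/2, d(DW,O)=37/2, d(DW,Y)=25
step 2: merge (G,O) at d=10, Q=-203; branch lengths G→11, O→-1; new cluster GO
  updated: d(A,GO)=39/2, d(C,GO)=31/2, d(DW,GO)=31/2, d(F,GO)=16, d(GO,Y)=25
step 3: merge (DW,GO) at d=31/2, Q=-137; branch lengths DW→39/4, GO→23/4; new cluster DGOW
  updated: d(A,DGOW)=25/2, d(C,DGOW)=39/4, d(DGOW,F)=27/2, d(DGOW,Y)=69/4
step 4: merge (C,DGOW) at d=39/4, Q=-123/2; branch lengths C→7/3, DGOW→89/12; new cluster CDGOW
  updated: d(A,CDGOW)=31/8, d(CDGOW,F)=67/8, d(CDGOW,Y)=35/4
step 5: merge (A,CDGOW) at d=31/8, Q=-201/8; branch lengths A→-11/32, CDGOW→135/32; new cluster ACDGOW
  updated: d(ACDGOW,F)=21/4, d(ACDGOW,Y)=55/16
step 6: merge (ACDGOW,F) at d=21/4, Q=-171/16; branch lengths ACDGOW→107/32, F→61/32; new cluster ACDFGOW
  updated: d(ACDFGOW,Y)=3/32
step 7: merge (ACDFGOW,Y) at d=3/32; branch lengths ACDFGOW→3/64, Y→3/64; new cluster ACDFGOWY
final tree: (((A:-11/32,(C:7/3,((D:5/6,W:31/6):39/4,(G:11,O:-1):23/4):89/12):135/32):107/32,F:61/32):3/64,Y:3/64)
total length: 1615/32

DW,GO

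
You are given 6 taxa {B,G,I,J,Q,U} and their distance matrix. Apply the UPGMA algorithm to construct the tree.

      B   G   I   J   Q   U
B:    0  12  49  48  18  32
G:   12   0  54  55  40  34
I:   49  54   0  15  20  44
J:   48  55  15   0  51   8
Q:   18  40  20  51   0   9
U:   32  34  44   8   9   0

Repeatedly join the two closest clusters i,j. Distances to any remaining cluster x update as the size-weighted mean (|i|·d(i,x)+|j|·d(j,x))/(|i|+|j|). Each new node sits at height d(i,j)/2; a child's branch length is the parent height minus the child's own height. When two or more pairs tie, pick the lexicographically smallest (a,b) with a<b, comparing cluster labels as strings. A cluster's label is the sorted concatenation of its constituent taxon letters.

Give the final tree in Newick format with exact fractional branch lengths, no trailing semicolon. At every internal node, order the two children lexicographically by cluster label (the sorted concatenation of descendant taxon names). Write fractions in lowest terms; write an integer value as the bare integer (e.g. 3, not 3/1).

((B:6,G:6):117/8,((I:10,Q:10):39/8,(J:4,U:4):87/8):23/4)

iteration 1: select J,U (d=8); attach at lengths (4, 4); label the merged cluster JU
  updated: d(B,JU)=40, d(G,JU)=89/2, d(I,JU)=59/2, d(JU,Q)=30
iteration 2: select B,G (d=12); attach at lengths (6, 6); label the merged cluster BG
  updated: d(BG,I)=103/2, d(BG,JU)=169/4, d(BG,Q)=29
iteration 3: select I,Q (d=20); attach at lengths (10, 10); label the merged cluster IQ
  updated: d(BG,IQ)=161/4, d(IQ,JU)=119/4
iteration 4: select IQ,JU (d=119/4); attach at lengths (39/8, 87/8); label the merged cluster IJQU
  updated: d(BG,IJQU)=165/4
iteration 5: select BG,IJQU (d=165/4); attach at lengths (117/8, 23/4); label the merged cluster BGIJQU
final tree: ((B:6,G:6):117/8,((I:10,Q:10):39/8,(J:4,U:4):87/8):23/4)
total length: 609/8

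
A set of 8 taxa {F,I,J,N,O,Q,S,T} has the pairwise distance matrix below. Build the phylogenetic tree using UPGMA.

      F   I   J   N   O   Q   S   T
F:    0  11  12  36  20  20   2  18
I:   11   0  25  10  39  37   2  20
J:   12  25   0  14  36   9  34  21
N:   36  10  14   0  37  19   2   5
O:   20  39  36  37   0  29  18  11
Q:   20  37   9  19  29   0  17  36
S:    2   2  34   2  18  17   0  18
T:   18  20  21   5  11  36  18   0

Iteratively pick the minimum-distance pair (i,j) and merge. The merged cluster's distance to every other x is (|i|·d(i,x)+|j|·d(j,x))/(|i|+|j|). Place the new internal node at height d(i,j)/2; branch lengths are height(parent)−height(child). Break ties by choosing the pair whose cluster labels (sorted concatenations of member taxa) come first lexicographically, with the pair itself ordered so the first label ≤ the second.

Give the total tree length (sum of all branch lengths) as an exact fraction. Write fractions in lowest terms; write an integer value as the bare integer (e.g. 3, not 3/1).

1235/21

step 1: merge (F,S) at d=2; branch lengths F→1, S→1; new cluster FS
  updated: d(FS,I)=13/2, d(FS,J)=23, d(FS,N)=19, d(FS,O)=19, d(FS,Q)=37/2, d(FS,T)=18
step 2: merge (N,T) at d=5; branch lengths N→5/2, T→5/2; new cluster NT
  updated: d(FS,NT)=37/2, d(I,NT)=15, d(J,NT)=35/2, d(NT,O)=24, d(NT,Q)=55/2
step 3: merge (FS,I) at d=13/2; branch lengths FS→9/4, I→13/4; new cluster FIS
  updated: d(FIS,J)=71/3, d(FIS,NT)=52/3, d(FIS,O)=77/3, d(FIS,Q)=74/3
step 4: merge (J,Q) at d=9; branch lengths J→9/2, Q→9/2; new cluster JQ
  updated: d(FIS,JQ)=145/6, d(JQ,NT)=45/2, d(JQ,O)=65/2
step 5: merge (FIS,NT) at d=52/3; branch lengths FIS→65/12, NT→37/6; new cluster FINST
  updated: d(FINST,JQ)=47/2, d(FINST,O)=25
step 6: merge (FINST,JQ) at d=47/2; branch lengths FINST→37/12, JQ→29/4; new cluster FIJNQST
  updated: d(FIJNQST,O)=190/7
step 7: merge (FIJNQST,O) at d=190/7; branch lengths FIJNQST→51/28, O→95/7; new cluster FIJNOQST
final tree: (((((F:1,S:1):9/4,I:13/4):65/12,(N:5/2,T:5/2):37/6):37/12,(J:9/2,Q:9/2):29/4):51/28,O:95/7)
total length: 1235/21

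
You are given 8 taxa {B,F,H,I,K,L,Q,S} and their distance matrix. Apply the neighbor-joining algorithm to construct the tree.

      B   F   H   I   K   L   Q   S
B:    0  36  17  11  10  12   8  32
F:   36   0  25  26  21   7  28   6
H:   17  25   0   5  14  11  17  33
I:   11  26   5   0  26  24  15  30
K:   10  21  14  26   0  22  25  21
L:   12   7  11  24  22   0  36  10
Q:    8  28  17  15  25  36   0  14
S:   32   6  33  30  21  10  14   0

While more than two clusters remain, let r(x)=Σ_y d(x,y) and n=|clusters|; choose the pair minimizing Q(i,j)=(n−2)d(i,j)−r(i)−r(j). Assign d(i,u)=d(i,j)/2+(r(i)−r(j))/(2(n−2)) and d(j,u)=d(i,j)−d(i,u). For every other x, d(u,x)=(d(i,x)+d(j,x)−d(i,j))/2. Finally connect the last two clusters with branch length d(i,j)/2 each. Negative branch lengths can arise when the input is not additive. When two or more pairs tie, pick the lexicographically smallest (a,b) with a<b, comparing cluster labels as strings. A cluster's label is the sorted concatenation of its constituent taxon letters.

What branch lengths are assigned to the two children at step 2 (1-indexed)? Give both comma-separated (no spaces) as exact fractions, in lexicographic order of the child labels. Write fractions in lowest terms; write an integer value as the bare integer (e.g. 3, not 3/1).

step 1: merge (F,S) at d=6, Q=-259; branch lengths F→13/4, S→11/4; new cluster FS
  updated: d(B,FS)=31, d(FS,H)=26, d(FS,I)=25, d(FS,K)=18, d(FS,L)=11/2, d(FS,Q)=18
step 2: merge (FS,L) at d=11/2, Q=-413/2; branch lengths FS→81/20, L→29/20; new cluster FLS
  updated: d(B,FLS)=75/4, d(FLS,H)=63/4, d(FLS,I)=87/4, d(FLS,K)=69/4, d(FLS,Q)=97/4
step 3: merge (H,I) at d=5, Q=-255/2; branch lengths H→5/4, I→15/4; new cluster HI
  updated: d(B,HI)=23/2, d(FLS,HI)=65/4, d(HI,K)=35/2, d(HI,Q)=27/2
step 4: merge (B,Q) at d=8, Q=-95; branch lengths B→1/4, Q→31/4; new cluster BQ
  updated: d(BQ,FLS)=35/2, d(BQ,HI)=17/2, d(BQ,K)=27/2
step 5: merge (BQ,HI) at d=17/2, Q=-259/4; branch lengths BQ→57/16, HI→79/16; new cluster BHIQ
  updated: d(BHIQ,FLS)=101/8, d(BHIQ,K)=45/4
step 6: merge (BHIQ,FLS) at d=101/8, Q=-329/8; branch lengths BHIQ→53/16, FLS→149/16; new cluster BFHILQS
  updated: d(BFHILQS,K)=127/16
step 7: merge (BFHILQS,K) at d=127/16; branch lengths BFHILQS→127/32, K→127/32; new cluster BFHIKLQS
final tree: ((((B:1/4,Q:31/4):57/16,(H:5/4,I:15/4):79/16):53/16,((F:13/4,S:11/4):81/20,L:29/20):149/16):127/32,K:127/32)
total length: 857/16

81/20,29/20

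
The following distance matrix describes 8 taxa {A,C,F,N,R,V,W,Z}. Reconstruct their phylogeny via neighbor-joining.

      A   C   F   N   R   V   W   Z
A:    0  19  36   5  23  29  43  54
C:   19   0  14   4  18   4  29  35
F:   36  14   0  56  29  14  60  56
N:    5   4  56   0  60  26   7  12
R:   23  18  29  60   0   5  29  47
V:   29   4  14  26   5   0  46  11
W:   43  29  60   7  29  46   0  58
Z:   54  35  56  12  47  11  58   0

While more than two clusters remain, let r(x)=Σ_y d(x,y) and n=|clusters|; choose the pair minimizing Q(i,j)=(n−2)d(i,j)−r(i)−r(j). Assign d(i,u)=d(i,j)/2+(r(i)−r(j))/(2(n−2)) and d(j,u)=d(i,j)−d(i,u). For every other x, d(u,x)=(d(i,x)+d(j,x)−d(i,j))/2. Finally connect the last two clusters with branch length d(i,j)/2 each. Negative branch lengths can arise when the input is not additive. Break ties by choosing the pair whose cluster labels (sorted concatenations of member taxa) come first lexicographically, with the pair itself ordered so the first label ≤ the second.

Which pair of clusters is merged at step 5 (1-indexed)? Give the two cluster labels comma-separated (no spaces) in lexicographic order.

ACNW,F

iteration 1: select N,W (d=7, Q=-400); attach at lengths (-5, 12); label the merged cluster NW
  updated: d(A,NW)=41/2, d(C,NW)=13, d(F,NW)=109/2, d(NW,R)=41, d(NW,V)=65/2, d(NW,Z)=63/2
iteration 2: select V,Z (d=11, Q=-275); attach at lengths (-42/5, 97/5); label the merged cluster VZ
  updated: d(A,VZ)=36, d(C,VZ)=14, d(F,VZ)=59/2, d(NW,VZ)=53/2, d(R,VZ)=41/2
iteration 3: select A,NW (d=41/2, Q=-208); attach at lengths (61/8, 103/8); label the merged cluster ANW
  updated: d(ANW,C)=23/4, d(ANW,F)=35, d(ANW,R)=87/4, d(ANW,VZ)=21
iteration 4: select ANW,C (d=23/4, Q=-118); attach at lengths (49/6, -29/12); label the merged cluster ACNW
  updated: d(ACNW,F)=173/8, d(ACNW,R)=17, d(ACNW,VZ)=117/8
iteration 5: select ACNW,F (d=173/8, Q=-721/8); attach at lengths (131/32, 561/32); label the merged cluster ACFNW
  updated: d(ACFNW,R)=195/16, d(ACFNW,VZ)=45/4
iteration 6: select ACFNW,R (d=195/16, Q=-703/16); attach at lengths (47/32, 343/32); label the merged cluster ACFNRW
  updated: d(ACFNRW,VZ)=313/32
iteration 7: select ACFNRW,VZ (d=313/32); attach at lengths (313/64, 313/64); label the merged cluster ACFNRVWZ
final tree: (((((A:61/8,(N:-5,W:12):103/8):49/6,C:-29/12):131/32,F:561/32):47/32,R:343/32):313/64,(V:-42/5,Z:97/5):313/64)
total length: 2811/32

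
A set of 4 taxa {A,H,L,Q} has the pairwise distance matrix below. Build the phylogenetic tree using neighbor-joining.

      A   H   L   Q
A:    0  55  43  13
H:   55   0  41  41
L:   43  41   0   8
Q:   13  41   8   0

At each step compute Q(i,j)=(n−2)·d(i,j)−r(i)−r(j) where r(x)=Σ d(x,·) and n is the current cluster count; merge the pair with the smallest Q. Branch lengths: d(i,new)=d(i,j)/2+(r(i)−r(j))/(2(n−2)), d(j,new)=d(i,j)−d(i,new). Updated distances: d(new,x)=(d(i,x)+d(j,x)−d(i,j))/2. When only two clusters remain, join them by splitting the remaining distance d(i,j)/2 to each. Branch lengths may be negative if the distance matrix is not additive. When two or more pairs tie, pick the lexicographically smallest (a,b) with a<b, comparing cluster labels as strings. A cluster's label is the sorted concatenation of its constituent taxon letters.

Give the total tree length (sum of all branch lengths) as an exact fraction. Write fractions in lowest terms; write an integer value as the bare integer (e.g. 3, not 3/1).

1. join A+Q (d=13, Q=-147) ⇒ AQ; edges |A|=75/4, |Q|=-23/4
  updated: d(AQ,H)=83/2, d(AQ,L)=19
2. join AQ+H (d=83/2, Q=-203/2) ⇒ AHQ; edges |AQ|=39/4, |H|=127/4
  updated: d(AHQ,L)=37/4
3. join AHQ+L (d=37/4) ⇒ AHLQ; edges |AHQ|=37/8, |L|=37/8
final tree: (((A:75/4,Q:-23/4):39/4,H:127/4):37/8,L:37/8)
total length: 255/4

255/4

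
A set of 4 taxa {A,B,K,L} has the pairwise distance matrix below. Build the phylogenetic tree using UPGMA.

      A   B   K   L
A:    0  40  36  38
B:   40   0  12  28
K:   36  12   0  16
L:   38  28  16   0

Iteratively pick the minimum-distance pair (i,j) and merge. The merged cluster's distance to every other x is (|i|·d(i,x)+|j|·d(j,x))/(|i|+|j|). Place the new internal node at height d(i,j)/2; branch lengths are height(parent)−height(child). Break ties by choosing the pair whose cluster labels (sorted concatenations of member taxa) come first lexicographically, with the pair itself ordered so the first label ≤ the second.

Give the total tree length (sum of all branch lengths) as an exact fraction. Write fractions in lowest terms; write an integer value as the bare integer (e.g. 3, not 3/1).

1. join B+K (d=12) ⇒ BK; edges |B|=6, |K|=6
  updated: d(A,BK)=38, d(BK,L)=22
2. join BK+L (d=22) ⇒ BKL; edges |BK|=5, |L|=11
  updated: d(A,BKL)=38
3. join A+BKL (d=38) ⇒ ABKL; edges |A|=19, |BKL|=8
final tree: (A:19,((B:6,K:6):5,L:11):8)
total length: 55

55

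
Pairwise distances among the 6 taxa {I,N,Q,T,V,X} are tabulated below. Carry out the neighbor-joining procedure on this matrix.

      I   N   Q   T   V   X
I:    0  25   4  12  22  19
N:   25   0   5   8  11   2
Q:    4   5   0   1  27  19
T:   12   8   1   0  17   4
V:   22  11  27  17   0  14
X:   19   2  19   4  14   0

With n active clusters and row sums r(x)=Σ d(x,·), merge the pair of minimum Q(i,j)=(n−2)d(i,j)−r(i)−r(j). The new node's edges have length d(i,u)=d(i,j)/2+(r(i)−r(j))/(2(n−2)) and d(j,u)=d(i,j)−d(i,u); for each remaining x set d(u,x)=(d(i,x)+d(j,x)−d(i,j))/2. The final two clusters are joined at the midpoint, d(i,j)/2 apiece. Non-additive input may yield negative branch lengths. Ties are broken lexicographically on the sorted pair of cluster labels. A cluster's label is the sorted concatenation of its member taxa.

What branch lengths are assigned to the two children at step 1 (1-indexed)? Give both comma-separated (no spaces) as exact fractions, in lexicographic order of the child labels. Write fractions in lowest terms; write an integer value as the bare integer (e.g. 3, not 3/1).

21/4,-5/4

step 1: merge (I,Q) at d=4, Q=-122; branch lengths I→21/4, Q→-5/4; new cluster IQ
  updated: d(IQ,N)=13, d(IQ,T)=9/2, d(IQ,V)=45/2, d(IQ,X)=17
step 2: merge (IQ,T) at d=9/2, Q=-77; branch lengths IQ→37/6, T→-5/3; new cluster IQT
  updated: d(IQT,N)=33/4, d(IQT,V)=35/2, d(IQT,X)=33/4
step 3: merge (IQT,X) at d=33/4, Q=-167/4; branch lengths IQT→105/16, X→27/16; new cluster IQTX
  updated: d(IQTX,N)=1, d(IQTX,V)=93/8
step 4: merge (IQTX,N) at d=1, Q=-189/8; branch lengths IQTX→13/16, N→3/16; new cluster INQTX
  updated: d(INQTX,V)=173/16
step 5: merge (INQTX,V) at d=173/16; branch lengths INQTX→173/32, V→173/32; new cluster INQTVX
final tree: (((((I:21/4,Q:-5/4):37/6,T:-5/3):105/16,X:27/16):13/16,N:3/16):173/32,V:173/32)
total length: 457/16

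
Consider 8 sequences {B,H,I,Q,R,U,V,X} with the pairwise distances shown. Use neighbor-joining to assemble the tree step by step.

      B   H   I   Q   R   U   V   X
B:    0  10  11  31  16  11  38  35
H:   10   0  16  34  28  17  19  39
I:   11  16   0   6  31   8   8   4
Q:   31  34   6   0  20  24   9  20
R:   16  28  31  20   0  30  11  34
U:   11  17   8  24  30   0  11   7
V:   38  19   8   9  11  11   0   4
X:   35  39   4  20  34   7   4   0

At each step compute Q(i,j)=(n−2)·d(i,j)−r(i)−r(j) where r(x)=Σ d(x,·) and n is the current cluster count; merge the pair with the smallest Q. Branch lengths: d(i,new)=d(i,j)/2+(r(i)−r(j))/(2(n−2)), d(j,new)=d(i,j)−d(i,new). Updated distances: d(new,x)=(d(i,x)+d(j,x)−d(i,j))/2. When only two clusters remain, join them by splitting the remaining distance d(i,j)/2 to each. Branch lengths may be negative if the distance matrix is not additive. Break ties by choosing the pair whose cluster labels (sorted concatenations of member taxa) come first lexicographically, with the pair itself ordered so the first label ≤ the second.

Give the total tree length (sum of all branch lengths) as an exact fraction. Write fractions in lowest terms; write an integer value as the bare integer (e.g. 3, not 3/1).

113/2

step 1: merge (B,H) at d=10, Q=-255; branch lengths B→49/12, H→71/12; new cluster BH
  updated: d(BH,I)=17/2, d(BH,Q)=55/2, d(BH,R)=17, d(BH,U)=9, d(BH,V)=47/2, d(BH,X)=32
step 2: merge (BH,R) at d=17, Q=-351/2; branch lengths BH→119/20, R→221/20; new cluster BHR
  updated: d(BHR,I)=45/4, d(BHR,Q)=61/4, d(BHR,U)=11, d(BHR,V)=35/4, d(BHR,X)=49/2
step 3: merge (U,X) at d=7, Q=-185/2; branch lengths U→59/16, X→53/16; new cluster UX
  updated: d(BHR,UX)=57/4, d(I,UX)=5/2, d(Q,UX)=37/2, d(UX,V)=4
step 4: merge (I,UX) at d=5/2, Q=-119/2; branch lengths I→-2/3, UX→19/6; new cluster IUX
  updated: d(BHR,IUX)=23/2, d(IUX,Q)=11, d(IUX,V)=19/4
step 5: merge (BHR,V) at d=35/4, Q=-81/2; branch lengths BHR→61/8, V→9/8; new cluster BHRV
  updated: d(BHRV,IUX)=15/4, d(BHRV,Q)=31/4
step 6: merge (BHRV,IUX) at d=15/4, Q=-45/2; branch lengths BHRV→1/4, IUX→7/2; new cluster BHIRUVX
  updated: d(BHIRUVX,Q)=15/2
step 7: merge (BHIRUVX,Q) at d=15/2; branch lengths BHIRUVX→15/4, Q→15/4; new cluster BHIQRUVX
final tree: (((((B:49/12,H:71/12):119/20,R:221/20):61/8,V:9/8):1/4,(I:-2/3,(U:59/16,X:53/16):19/6):7/2):15/4,Q:15/4)
total length: 113/2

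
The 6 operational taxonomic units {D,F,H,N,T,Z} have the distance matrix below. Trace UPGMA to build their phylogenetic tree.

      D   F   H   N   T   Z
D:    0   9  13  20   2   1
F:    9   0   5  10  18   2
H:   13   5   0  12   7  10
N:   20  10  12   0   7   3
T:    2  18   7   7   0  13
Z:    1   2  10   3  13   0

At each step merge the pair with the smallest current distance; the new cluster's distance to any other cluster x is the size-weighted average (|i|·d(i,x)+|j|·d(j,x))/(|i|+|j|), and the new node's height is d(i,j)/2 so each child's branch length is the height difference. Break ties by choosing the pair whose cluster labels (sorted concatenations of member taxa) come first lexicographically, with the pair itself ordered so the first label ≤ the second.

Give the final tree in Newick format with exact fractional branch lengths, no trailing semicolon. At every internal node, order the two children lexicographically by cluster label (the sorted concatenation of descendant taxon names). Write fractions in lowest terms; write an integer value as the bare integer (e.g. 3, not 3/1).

(((D:1/2,Z:1/2):15/4,(F:5/2,H:5/2):7/4):17/16,(N:7/2,T:7/2):29/16)

1. join D+Z (d=1) ⇒ DZ; edges |D|=1/2, |Z|=1/2
  updated: d(DZ,F)=11/2, d(DZ,H)=23/2, d(DZ,N)=23/2, d(DZ,T)=15/2
2. join F+H (d=5) ⇒ FH; edges |F|=5/2, |H|=5/2
  updated: d(DZ,FH)=17/2, d(FH,N)=11, d(FH,T)=25/2
3. join N+T (d=7) ⇒ NT; edges |N|=7/2, |T|=7/2
  updated: d(DZ,NT)=19/2, d(FH,NT)=47/4
4. join DZ+FH (d=17/2) ⇒ DFHZ; edges |DZ|=15/4, |FH|=7/4
  updated: d(DFHZ,NT)=85/8
5. join DFHZ+NT (d=85/8) ⇒ DFHNTZ; edges |DFHZ|=17/16, |NT|=29/16
final tree: (((D:1/2,Z:1/2):15/4,(F:5/2,H:5/2):7/4):17/16,(N:7/2,T:7/2):29/16)
total length: 171/8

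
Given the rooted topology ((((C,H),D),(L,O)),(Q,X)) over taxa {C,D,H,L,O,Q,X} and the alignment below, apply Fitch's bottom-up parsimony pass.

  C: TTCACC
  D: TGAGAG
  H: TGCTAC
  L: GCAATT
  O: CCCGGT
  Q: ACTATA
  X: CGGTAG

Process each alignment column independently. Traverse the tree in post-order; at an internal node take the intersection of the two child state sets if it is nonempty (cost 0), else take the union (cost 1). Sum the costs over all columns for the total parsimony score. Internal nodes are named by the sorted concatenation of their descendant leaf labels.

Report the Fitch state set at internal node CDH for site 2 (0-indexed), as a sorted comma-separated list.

A,C

site 0, node CH: C={T} ∩ H={T} → {T} (+0)
site 0, node CDH: CH={T} ∩ D={T} → {T} (+0)
site 0, node LO: L={G} ∪ O={C} → {C,G} (+1)
site 0, node CDHLO: CDH={T} ∪ LO={C,G} → {C,G,T} (+1)
site 0, node QX: Q={A} ∪ X={C} → {A,C} (+1)
site 0, node CDHLOQX: CDHLO={C,G,T} ∩ QX={A,C} → {C} (+0)
site 1, node CH: C={T} ∪ H={G} → {G,T} (+1)
site 1, node CDH: CH={G,T} ∩ D={G} → {G} (+0)
site 1, node LO: L={C} ∩ O={C} → {C} (+0)
site 1, node CDHLO: CDH={G} ∪ LO={C} → {C,G} (+1)
site 1, node QX: Q={C} ∪ X={G} → {C,G} (+1)
site 1, node CDHLOQX: CDHLO={C,G} ∩ QX={C,G} → {C,G} (+0)
site 2, node CH: C={C} ∩ H={C} → {C} (+0)
site 2, node CDH: CH={C} ∪ D={A} → {A,C} (+1)
site 2, node LO: L={A} ∪ O={C} → {A,C} (+1)
site 2, node CDHLO: CDH={A,C} ∩ LO={A,C} → {A,C} (+0)
site 2, node QX: Q={T} ∪ X={G} → {G,T} (+1)
site 2, node CDHLOQX: CDHLO={A,C} ∪ QX={G,T} → {A,C,G,T} (+1)
site 3, node CH: C={A} ∪ H={T} → {A,T} (+1)
site 3, node CDH: CH={A,T} ∪ D={G} → {A,G,T} (+1)
site 3, node LO: L={A} ∪ O={G} → {A,G} (+1)
site 3, node CDHLO: CDH={A,G,T} ∩ LO={A,G} → {A,G} (+0)
site 3, node QX: Q={A} ∪ X={T} → {A,T} (+1)
site 3, node CDHLOQX: CDHLO={A,G} ∩ QX={A,T} → {A} (+0)
site 4, node CH: C={C} ∪ H={A} → {A,C} (+1)
site 4, node CDH: CH={A,C} ∩ D={A} → {A} (+0)
site 4, node LO: L={T} ∪ O={G} → {G,T} (+1)
site 4, node CDHLO: CDH={A} ∪ LO={G,T} → {A,G,T} (+1)
site 4, node QX: Q={T} ∪ X={A} → {A,T} (+1)
site 4, node CDHLOQX: CDHLO={A,G,T} ∩ QX={A,T} → {A,T} (+0)
site 5, node CH: C={C} ∩ H={C} → {C} (+0)
site 5, node CDH: CH={C} ∪ D={G} → {C,G} (+1)
site 5, node LO: L={T} ∩ O={T} → {T} (+0)
site 5, node CDHLO: CDH={C,G} ∪ LO={T} → {C,G,T} (+1)
site 5, node QX: Q={A} ∪ X={G} → {A,G} (+1)
site 5, node CDHLOQX: CDHLO={C,G,T} ∩ QX={A,G} → {G} (+0)
per-site changes: [3, 3, 4, 4, 4, 3]; total = 21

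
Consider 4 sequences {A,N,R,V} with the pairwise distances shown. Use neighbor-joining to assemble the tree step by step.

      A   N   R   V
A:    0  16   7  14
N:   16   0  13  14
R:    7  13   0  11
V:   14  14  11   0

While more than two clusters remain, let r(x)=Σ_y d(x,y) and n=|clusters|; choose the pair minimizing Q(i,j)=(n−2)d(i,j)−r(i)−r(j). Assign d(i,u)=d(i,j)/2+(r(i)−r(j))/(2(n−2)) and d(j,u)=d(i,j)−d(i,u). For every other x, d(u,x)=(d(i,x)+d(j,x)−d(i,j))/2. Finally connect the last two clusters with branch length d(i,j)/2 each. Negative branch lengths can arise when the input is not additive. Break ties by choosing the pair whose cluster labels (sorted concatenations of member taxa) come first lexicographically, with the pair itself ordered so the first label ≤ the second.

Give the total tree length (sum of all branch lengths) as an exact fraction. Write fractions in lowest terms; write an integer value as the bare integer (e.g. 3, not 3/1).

1. join A+R (d=7, Q=-54) ⇒ AR; edges |A|=5, |R|=2
  updated: d(AR,N)=11, d(AR,V)=9
2. join AR+N (d=11, Q=-34) ⇒ ANR; edges |AR|=3, |N|=8
  updated: d(ANR,V)=6
3. join ANR+V (d=6) ⇒ ANRV; edges |ANR|=3, |V|=3
final tree: (((A:5,R:2):3,N:8):3,V:3)
total length: 24

24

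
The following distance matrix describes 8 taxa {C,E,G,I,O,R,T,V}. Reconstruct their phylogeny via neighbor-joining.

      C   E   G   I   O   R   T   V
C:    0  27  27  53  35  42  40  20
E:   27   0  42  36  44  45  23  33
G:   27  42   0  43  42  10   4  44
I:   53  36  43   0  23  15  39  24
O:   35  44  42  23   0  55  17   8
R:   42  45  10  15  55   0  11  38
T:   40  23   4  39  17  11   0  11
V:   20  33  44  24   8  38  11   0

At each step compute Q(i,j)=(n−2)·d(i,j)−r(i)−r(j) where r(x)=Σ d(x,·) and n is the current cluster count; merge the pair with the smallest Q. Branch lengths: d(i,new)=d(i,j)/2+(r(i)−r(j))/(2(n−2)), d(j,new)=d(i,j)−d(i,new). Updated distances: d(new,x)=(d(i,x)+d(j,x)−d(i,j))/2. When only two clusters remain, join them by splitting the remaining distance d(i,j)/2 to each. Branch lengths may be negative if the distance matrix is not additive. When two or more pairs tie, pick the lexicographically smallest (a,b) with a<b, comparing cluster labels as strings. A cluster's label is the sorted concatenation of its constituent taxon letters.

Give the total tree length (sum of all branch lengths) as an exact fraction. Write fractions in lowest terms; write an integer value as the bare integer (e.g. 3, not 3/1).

1. join G+R (d=10, Q=-368) ⇒ GR; edges |G|=14/3, |R|=16/3
  updated: d(C,GR)=59/2, d(E,GR)=77/2, d(GR,I)=24, d(GR,O)=87/2, d(GR,T)=5/2, d(GR,V)=36
2. join GR+T (d=5/2, Q=-294) ⇒ GRT; edges |GR|=27/5, |T|=-29/10
  updated: d(C,GRT)=67/2, d(E,GRT)=59/2, d(GRT,I)=121/4, d(GRT,O)=29, d(GRT,V)=89/4
3. join C+E (d=27, Q=-230) ⇒ CE; edges |C|=107/8, |E|=109/8
  updated: d(CE,GRT)=18, d(CE,I)=31, d(CE,O)=26, d(CE,V)=13
4. join CE+GRT (d=18, Q=-267/2) ⇒ CEGRT; edges |CE|=85/12, |GRT|=131/12
  updated: d(CEGRT,I)=173/8, d(CEGRT,O)=37/2, d(CEGRT,V)=69/8
5. join CEGRT+I (d=173/8, Q=-593/8) ⇒ CEGIRT; edges |CEGRT|=187/32, |I|=505/32
  updated: d(CEGIRT,O)=159/16, d(CEGIRT,V)=11/2
6. join CEGIRT+O (d=159/16, Q=-375/16) ⇒ CEGIORT; edges |CEGIRT|=119/32, |O|=199/32
  updated: d(CEGIORT,V)=57/32
7. join CEGIORT+V (d=57/32) ⇒ CEGIORTV; edges |CEGIORT|=57/64, |V|=57/64
final tree: (((((C:107/8,E:109/8):85/12,((G:14/3,R:16/3):27/5,T:-29/10):131/12):187/32,I:505/32):119/32,O:199/32):57/64,V:57/64)
total length: 2907/32

2907/32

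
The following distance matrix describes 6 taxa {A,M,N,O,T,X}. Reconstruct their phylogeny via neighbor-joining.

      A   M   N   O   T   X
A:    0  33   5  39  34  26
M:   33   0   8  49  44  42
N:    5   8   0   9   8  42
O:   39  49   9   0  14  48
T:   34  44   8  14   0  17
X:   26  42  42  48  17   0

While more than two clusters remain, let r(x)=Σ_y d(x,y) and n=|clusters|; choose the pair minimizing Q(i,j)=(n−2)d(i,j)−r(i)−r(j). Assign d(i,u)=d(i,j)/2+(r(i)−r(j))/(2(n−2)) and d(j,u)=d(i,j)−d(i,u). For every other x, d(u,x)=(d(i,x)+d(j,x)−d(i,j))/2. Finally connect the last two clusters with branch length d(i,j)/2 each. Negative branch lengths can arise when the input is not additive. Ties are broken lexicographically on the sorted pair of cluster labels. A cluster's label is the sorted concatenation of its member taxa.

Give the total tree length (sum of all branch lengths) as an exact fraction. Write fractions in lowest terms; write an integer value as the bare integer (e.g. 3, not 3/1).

step 1: merge (T,X) at d=17, Q=-224; branch lengths T→5/4, X→63/4; new cluster TX
  updated: d(A,TX)=43/2, d(M,TX)=69/2, d(N,TX)=33/2, d(O,TX)=45/2
step 2: merge (O,TX) at d=45/2, Q=-147; branch lengths O→46/3, TX→43/6; new cluster OTX
  updated: d(A,OTX)=19, d(M,OTX)=61/2, d(N,OTX)=3/2
step 3: merge (A,OTX) at d=19, Q=-70; branch lengths A→11, OTX→8; new cluster AOTX
  updated: d(AOTX,M)=89/4, d(AOTX,N)=-25/4
step 4: merge (AOTX,M) at d=89/4, Q=-24; branch lengths AOTX→4, M→73/4; new cluster AMOTX
  updated: d(AMOTX,N)=-41/4
step 5: merge (AMOTX,N) at d=-41/4; branch lengths AMOTX→-41/8, N→-41/8; new cluster AMNOTX
final tree: (((A:11,(O:46/3,(T:5/4,X:63/4):43/6):8):4,M:73/4):-41/8,N:-41/8)
total length: 141/2

141/2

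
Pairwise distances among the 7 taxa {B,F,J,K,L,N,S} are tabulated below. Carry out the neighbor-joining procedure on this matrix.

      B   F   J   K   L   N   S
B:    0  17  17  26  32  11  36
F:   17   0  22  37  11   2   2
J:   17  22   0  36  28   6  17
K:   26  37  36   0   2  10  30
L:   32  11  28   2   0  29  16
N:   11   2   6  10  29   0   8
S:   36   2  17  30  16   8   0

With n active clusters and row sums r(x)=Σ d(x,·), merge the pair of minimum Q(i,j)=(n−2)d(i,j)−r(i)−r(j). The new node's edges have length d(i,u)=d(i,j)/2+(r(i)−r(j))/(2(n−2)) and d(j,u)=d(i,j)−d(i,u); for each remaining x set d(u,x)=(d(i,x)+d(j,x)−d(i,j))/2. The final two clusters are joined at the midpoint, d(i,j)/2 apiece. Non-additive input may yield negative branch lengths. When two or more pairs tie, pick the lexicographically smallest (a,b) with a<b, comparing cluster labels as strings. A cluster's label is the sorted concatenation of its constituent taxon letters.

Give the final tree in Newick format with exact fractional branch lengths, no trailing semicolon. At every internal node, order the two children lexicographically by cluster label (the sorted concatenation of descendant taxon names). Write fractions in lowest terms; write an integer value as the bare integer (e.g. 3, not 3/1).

(((B:41/4,J:27/4):3,((F:-11/8,S:27/8):35/6,(K:33/10,L:-13/10):47/3):7/2):-3/2,N:-3/2)

step 1: merge (K,L) at d=2, Q=-249; branch lengths K→33/10, L→-13/10; new cluster KL
  updated: d(B,KL)=28, d(F,KL)=23, d(J,KL)=31, d(KL,N)=37/2, d(KL,S)=22
step 2: merge (F,S) at d=2, Q=-143; branch lengths F→-11/8, S→27/8; new cluster FS
  updated: d(B,FS)=51/2, d(FS,J)=37/2, d(FS,KL)=43/2, d(FS,N)=4
step 3: merge (FS,KL) at d=43/2, Q=-104; branch lengths FS→35/6, KL→47/3; new cluster FKLS
  updated: d(B,FKLS)=16, d(FKLS,J)=14, d(FKLS,N)=1/2
step 4: merge (B,J) at d=17, Q=-47; branch lengths B→41/4, J→27/4; new cluster BJ
  updated: d(BJ,FKLS)=13/2, d(BJ,N)=0
step 5: merge (BJ,FKLS) at d=13/2, Q=-7; branch lengths BJ→3, FKLS→7/2; new cluster BFJKLS
  updated: d(BFJKLS,N)=-3
step 6: merge (BFJKLS,N) at d=-3; branch lengths BFJKLS→-3/2, N→-3/2; new cluster BFJKLNS
final tree: (((B:41/4,J:27/4):3,((F:-11/8,S:27/8):35/6,(K:33/10,L:-13/10):47/3):7/2):-3/2,N:-3/2)
total length: 46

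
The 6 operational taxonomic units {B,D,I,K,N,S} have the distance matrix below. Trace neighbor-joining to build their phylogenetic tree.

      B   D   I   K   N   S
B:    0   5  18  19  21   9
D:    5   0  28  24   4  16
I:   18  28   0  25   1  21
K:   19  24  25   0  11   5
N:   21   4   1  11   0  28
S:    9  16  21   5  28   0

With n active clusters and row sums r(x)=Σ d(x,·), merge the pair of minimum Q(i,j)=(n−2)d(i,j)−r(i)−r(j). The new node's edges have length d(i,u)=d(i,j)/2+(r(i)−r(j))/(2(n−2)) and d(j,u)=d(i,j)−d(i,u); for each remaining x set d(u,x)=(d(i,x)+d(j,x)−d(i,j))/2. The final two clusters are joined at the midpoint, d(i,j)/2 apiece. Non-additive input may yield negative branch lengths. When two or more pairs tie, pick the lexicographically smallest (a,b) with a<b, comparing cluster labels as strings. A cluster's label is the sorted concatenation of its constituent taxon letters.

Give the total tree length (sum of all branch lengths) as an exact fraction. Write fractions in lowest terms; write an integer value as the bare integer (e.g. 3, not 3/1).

67/2

step 1: merge (I,N) at d=1, Q=-154; branch lengths I→4, N→-3; new cluster IN
  updated: d(B,IN)=19, d(D,IN)=31/2, d(IN,K)=35/2, d(IN,S)=24
step 2: merge (K,S) at d=5, Q=-209/2; branch lengths K→53/12, S→7/12; new cluster KS
  updated: d(B,KS)=23/2, d(D,KS)=35/2, d(IN,KS)=73/4
step 3: merge (B,D) at d=5, Q=-127/2; branch lengths B→15/8, D→25/8; new cluster BD
  updated: d(BD,IN)=59/4, d(BD,KS)=12
step 4: merge (BD,IN) at d=59/4, Q=-45; branch lengths BD→17/4, IN→21/2; new cluster BDIN
  updated: d(BDIN,KS)=31/4
step 5: merge (BDIN,KS) at d=31/4; branch lengths BDIN→31/8, KS→31/8; new cluster BDIKNS
final tree: (((B:15/8,D:25/8):17/4,(I:4,N:-3):21/2):31/8,(K:53/12,S:7/12):31/8)
total length: 67/2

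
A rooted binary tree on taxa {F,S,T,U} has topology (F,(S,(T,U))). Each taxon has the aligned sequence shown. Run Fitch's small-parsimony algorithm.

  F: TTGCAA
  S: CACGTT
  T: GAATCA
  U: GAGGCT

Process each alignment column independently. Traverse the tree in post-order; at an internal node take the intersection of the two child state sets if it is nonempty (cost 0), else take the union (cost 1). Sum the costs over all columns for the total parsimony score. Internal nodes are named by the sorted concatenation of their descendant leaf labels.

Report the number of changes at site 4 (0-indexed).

site 0, node TU: T={G} ∩ U={G} → {G} (+0)
site 0, node STU: S={C} ∪ TU={G} → {C,G} (+1)
site 0, node FSTU: F={T} ∪ STU={C,G} → {C,G,T} (+1)
site 1, node TU: T={A} ∩ U={A} → {A} (+0)
site 1, node STU: S={A} ∩ TU={A} → {A} (+0)
site 1, node FSTU: F={T} ∪ STU={A} → {A,T} (+1)
site 2, node TU: T={A} ∪ U={G} → {A,G} (+1)
site 2, node STU: S={C} ∪ TU={A,G} → {A,C,G} (+1)
site 2, node FSTU: F={G} ∩ STU={A,C,G} → {G} (+0)
site 3, node TU: T={T} ∪ U={G} → {G,T} (+1)
site 3, node STU: S={G} ∩ TU={G,T} → {G} (+0)
site 3, node FSTU: F={C} ∪ STU={G} → {C,G} (+1)
site 4, node TU: T={C} ∩ U={C} → {C} (+0)
site 4, node STU: S={T} ∪ TU={C} → {C,T} (+1)
site 4, node FSTU: F={A} ∪ STU={C,T} → {A,C,T} (+1)
site 5, node TU: T={A} ∪ U={T} → {A,T} (+1)
site 5, node STU: S={T} ∩ TU={A,T} → {T} (+0)
site 5, node FSTU: F={A} ∪ STU={T} → {A,T} (+1)
per-site changes: [2, 1, 2, 2, 2, 2]; total = 11

2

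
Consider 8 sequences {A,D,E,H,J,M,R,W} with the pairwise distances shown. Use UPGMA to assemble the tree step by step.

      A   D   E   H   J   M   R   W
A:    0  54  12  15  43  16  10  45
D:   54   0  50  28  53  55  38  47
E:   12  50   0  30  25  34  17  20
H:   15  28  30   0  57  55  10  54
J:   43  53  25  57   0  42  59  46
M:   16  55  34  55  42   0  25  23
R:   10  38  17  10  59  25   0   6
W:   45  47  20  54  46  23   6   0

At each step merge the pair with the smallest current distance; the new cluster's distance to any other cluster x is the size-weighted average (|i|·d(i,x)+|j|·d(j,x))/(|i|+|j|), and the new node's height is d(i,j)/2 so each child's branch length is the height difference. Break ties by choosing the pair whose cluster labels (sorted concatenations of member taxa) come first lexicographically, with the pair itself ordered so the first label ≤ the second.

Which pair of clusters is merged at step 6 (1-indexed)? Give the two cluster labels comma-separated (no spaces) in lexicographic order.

AEHMRW,D

1. join R+W (d=6) ⇒ RW; edges |R|=3, |W|=3
  updated: d(A,RW)=55/2, d(D,RW)=85/2, d(E,RW)=37/2, d(H,RW)=32, d(J,RW)=105/2, d(M,RW)=24
2. join A+E (d=12) ⇒ AE; edges |A|=6, |E|=6
  updated: d(AE,D)=52, d(AE,H)=45/2, d(AE,J)=34, d(AE,M)=25, d(AE,RW)=23
3. join AE+H (d=45/2) ⇒ AEH; edges |AE|=21/4, |H|=45/4
  updated: d(AEH,D)=44, d(AEH,J)=125/3, d(AEH,M)=35, d(AEH,RW)=26
4. join M+RW (d=24) ⇒ MRW; edges |M|=12, |RW|=9
  updated: d(AEH,MRW)=29, d(D,MRW)=140/3, d(J,MRW)=49
5. join AEH+MRW (d=29) ⇒ AEHMRW; edges |AEH|=13/4, |MRW|=5/2
  updated: d(AEHMRW,D)=136/3, d(AEHMRW,J)=136/3
6. join AEHMRW+D (d=136/3) ⇒ ADEHMRW; edges |AEHMRW|=49/6, |D|=68/3
  updated: d(ADEHMRW,J)=325/7
7. join ADEHMRW+J (d=325/7) ⇒ ADEHJMRW; edges |ADEHMRW|=23/42, |J|=325/14
final tree: (((((A:6,E:6):21/4,H:45/4):13/4,(M:12,(R:3,W:3):9):5/2):49/6,D:68/3):23/42,J:325/14)
total length: 9731/84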